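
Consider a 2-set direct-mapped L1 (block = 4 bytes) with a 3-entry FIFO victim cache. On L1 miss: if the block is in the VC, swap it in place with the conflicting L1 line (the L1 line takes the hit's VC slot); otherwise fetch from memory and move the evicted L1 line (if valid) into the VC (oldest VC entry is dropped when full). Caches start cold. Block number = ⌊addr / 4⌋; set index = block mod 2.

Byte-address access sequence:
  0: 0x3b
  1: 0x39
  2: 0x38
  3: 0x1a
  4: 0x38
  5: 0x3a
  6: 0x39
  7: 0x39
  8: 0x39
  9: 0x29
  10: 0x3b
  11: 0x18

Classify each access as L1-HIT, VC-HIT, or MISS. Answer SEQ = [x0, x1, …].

0: 0x3b (blk 14, set 0) → MISS  vc=[]
1: 0x39 (blk 14, set 0) → L1-HIT  vc=[]
2: 0x38 (blk 14, set 0) → L1-HIT  vc=[]
3: 0x1a (blk 6, set 0) → MISS  vc=[14]
4: 0x38 (blk 14, set 0) → VC-HIT  vc=[6]
5: 0x3a (blk 14, set 0) → L1-HIT  vc=[6]
6: 0x39 (blk 14, set 0) → L1-HIT  vc=[6]
7: 0x39 (blk 14, set 0) → L1-HIT  vc=[6]
8: 0x39 (blk 14, set 0) → L1-HIT  vc=[6]
9: 0x29 (blk 10, set 0) → MISS  vc=[6, 14]
10: 0x3b (blk 14, set 0) → VC-HIT  vc=[6, 10]
11: 0x18 (blk 6, set 0) → VC-HIT  vc=[14, 10]

SEQ = [MISS, L1-HIT, L1-HIT, MISS, VC-HIT, L1-HIT, L1-HIT, L1-HIT, L1-HIT, MISS, VC-HIT, VC-HIT]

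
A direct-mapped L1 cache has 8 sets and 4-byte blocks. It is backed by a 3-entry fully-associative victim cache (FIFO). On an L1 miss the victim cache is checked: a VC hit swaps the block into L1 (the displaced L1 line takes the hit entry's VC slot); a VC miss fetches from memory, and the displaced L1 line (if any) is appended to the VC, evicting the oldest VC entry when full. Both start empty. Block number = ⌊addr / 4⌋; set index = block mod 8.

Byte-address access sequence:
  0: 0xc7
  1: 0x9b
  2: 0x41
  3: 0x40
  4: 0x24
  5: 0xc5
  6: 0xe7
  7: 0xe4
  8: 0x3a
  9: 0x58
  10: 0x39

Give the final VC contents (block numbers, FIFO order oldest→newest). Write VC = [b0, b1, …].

#0 0xc7→b49/s1 MISS; vc=[]
#1 0x9b→b38/s6 MISS; vc=[]
#2 0x41→b16/s0 MISS; vc=[]
#3 0x40→b16/s0 L1-HIT; vc=[]
#4 0x24→b9/s1 MISS; vc=[49]
#5 0xc5→b49/s1 VC-HIT; vc=[9]
#6 0xe7→b57/s1 MISS; vc=[9,49]
#7 0xe4→b57/s1 L1-HIT; vc=[9,49]
#8 0x3a→b14/s6 MISS; vc=[9,49,38]
#9 0x58→b22/s6 MISS; vc=[49,38,14]
#10 0x39→b14/s6 VC-HIT; vc=[49,38,22]

VC = [49, 38, 22]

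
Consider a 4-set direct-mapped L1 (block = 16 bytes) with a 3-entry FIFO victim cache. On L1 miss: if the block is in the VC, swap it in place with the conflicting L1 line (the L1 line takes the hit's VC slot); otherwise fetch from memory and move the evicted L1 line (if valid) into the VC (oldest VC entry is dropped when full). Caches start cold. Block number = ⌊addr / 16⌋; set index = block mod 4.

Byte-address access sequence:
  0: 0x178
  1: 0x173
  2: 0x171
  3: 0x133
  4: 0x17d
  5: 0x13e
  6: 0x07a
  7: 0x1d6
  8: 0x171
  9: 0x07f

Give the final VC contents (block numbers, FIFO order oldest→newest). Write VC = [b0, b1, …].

VC = [23, 19]

0: 0x178 (blk 23, set 3) → MISS  vc=[]
1: 0x173 (blk 23, set 3) → L1-HIT  vc=[]
2: 0x171 (blk 23, set 3) → L1-HIT  vc=[]
3: 0x133 (blk 19, set 3) → MISS  vc=[23]
4: 0x17d (blk 23, set 3) → VC-HIT  vc=[19]
5: 0x13e (blk 19, set 3) → VC-HIT  vc=[23]
6: 0x7a (blk 7, set 3) → MISS  vc=[23, 19]
7: 0x1d6 (blk 29, set 1) → MISS  vc=[23, 19]
8: 0x171 (blk 23, set 3) → VC-HIT  vc=[7, 19]
9: 0x7f (blk 7, set 3) → VC-HIT  vc=[23, 19]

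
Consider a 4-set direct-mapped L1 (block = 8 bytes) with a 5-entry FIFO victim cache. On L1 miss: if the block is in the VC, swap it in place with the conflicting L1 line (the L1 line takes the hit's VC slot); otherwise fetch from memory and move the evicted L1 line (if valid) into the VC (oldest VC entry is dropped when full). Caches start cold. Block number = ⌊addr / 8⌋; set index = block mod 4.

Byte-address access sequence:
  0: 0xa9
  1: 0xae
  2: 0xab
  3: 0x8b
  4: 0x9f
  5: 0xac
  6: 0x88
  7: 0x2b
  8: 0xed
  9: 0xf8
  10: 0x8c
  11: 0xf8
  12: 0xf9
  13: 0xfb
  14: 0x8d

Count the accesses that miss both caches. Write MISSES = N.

#0 0xa9→b21/s1 MISS; vc=[]
#1 0xae→b21/s1 L1-HIT; vc=[]
#2 0xab→b21/s1 L1-HIT; vc=[]
#3 0x8b→b17/s1 MISS; vc=[21]
#4 0x9f→b19/s3 MISS; vc=[21]
#5 0xac→b21/s1 VC-HIT; vc=[17]
#6 0x88→b17/s1 VC-HIT; vc=[21]
#7 0x2b→b5/s1 MISS; vc=[21,17]
#8 0xed→b29/s1 MISS; vc=[21,17,5]
#9 0xf8→b31/s3 MISS; vc=[21,17,5,19]
#10 0x8c→b17/s1 VC-HIT; vc=[21,29,5,19]
#11 0xf8→b31/s3 L1-HIT; vc=[21,29,5,19]
#12 0xf9→b31/s3 L1-HIT; vc=[21,29,5,19]
#13 0xfb→b31/s3 L1-HIT; vc=[21,29,5,19]
#14 0x8d→b17/s1 L1-HIT; vc=[21,29,5,19]

MISSES = 6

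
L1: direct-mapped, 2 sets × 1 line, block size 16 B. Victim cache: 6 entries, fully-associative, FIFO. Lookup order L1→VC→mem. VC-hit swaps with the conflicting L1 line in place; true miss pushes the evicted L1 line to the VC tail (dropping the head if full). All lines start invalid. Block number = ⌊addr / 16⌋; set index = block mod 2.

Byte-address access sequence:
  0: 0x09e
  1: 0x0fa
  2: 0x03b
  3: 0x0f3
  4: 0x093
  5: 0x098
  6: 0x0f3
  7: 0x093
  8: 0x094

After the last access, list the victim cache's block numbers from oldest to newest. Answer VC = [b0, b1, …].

  [0] addr=0x9e blk=9 s=1: MISS | VC []
  [1] addr=0xfa blk=15 s=1: MISS | VC [9]
  [2] addr=0x3b blk=3 s=1: MISS | VC [9, 15]
  [3] addr=0xf3 blk=15 s=1: VC-HIT | VC [9, 3]
  [4] addr=0x93 blk=9 s=1: VC-HIT | VC [15, 3]
  [5] addr=0x98 blk=9 s=1: L1-HIT | VC [15, 3]
  [6] addr=0xf3 blk=15 s=1: VC-HIT | VC [9, 3]
  [7] addr=0x93 blk=9 s=1: VC-HIT | VC [15, 3]
  [8] addr=0x94 blk=9 s=1: L1-HIT | VC [15, 3]

VC = [15, 3]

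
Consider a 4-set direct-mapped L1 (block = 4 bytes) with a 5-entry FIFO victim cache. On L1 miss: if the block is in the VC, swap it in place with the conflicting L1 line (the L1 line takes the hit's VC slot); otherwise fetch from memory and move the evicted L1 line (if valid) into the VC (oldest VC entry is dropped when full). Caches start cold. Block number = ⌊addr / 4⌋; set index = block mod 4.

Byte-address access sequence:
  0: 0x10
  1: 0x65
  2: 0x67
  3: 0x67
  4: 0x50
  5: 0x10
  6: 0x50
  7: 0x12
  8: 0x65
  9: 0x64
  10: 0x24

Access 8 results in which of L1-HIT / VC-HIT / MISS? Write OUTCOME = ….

0: 0x10 (blk 4, set 0) → MISS  vc=[]
1: 0x65 (blk 25, set 1) → MISS  vc=[]
2: 0x67 (blk 25, set 1) → L1-HIT  vc=[]
3: 0x67 (blk 25, set 1) → L1-HIT  vc=[]
4: 0x50 (blk 20, set 0) → MISS  vc=[4]
5: 0x10 (blk 4, set 0) → VC-HIT  vc=[20]
6: 0x50 (blk 20, set 0) → VC-HIT  vc=[4]
7: 0x12 (blk 4, set 0) → VC-HIT  vc=[20]
8: 0x65 (blk 25, set 1) → L1-HIT  vc=[20]
9: 0x64 (blk 25, set 1) → L1-HIT  vc=[20]
10: 0x24 (blk 9, set 1) → MISS  vc=[20, 25]

OUTCOME = L1-HIT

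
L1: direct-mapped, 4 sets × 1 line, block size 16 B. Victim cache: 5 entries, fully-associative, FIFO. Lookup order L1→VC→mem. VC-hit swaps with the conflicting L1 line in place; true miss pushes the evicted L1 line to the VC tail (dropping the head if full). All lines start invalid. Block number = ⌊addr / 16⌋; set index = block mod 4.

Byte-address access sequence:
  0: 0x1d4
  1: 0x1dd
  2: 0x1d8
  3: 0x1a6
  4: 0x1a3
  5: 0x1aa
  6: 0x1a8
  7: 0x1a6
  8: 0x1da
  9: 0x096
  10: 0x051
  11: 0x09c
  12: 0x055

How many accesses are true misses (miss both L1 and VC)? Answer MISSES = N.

MISSES = 4

#0 0x1d4→b29/s1 MISS; vc=[]
#1 0x1dd→b29/s1 L1-HIT; vc=[]
#2 0x1d8→b29/s1 L1-HIT; vc=[]
#3 0x1a6→b26/s2 MISS; vc=[]
#4 0x1a3→b26/s2 L1-HIT; vc=[]
#5 0x1aa→b26/s2 L1-HIT; vc=[]
#6 0x1a8→b26/s2 L1-HIT; vc=[]
#7 0x1a6→b26/s2 L1-HIT; vc=[]
#8 0x1da→b29/s1 L1-HIT; vc=[]
#9 0x96→b9/s1 MISS; vc=[29]
#10 0x51→b5/s1 MISS; vc=[29,9]
#11 0x9c→b9/s1 VC-HIT; vc=[29,5]
#12 0x55→b5/s1 VC-HIT; vc=[29,9]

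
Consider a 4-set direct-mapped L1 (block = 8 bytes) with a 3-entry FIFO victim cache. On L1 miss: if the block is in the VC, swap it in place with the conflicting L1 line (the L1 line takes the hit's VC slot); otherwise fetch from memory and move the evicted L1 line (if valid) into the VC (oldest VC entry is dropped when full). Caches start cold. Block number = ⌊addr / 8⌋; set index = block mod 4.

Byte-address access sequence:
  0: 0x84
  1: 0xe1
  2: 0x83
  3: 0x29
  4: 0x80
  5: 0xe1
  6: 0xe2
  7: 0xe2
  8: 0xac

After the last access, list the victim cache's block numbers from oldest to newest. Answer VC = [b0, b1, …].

0: 0x84 (blk 16, set 0) → MISS  vc=[]
1: 0xe1 (blk 28, set 0) → MISS  vc=[16]
2: 0x83 (blk 16, set 0) → VC-HIT  vc=[28]
3: 0x29 (blk 5, set 1) → MISS  vc=[28]
4: 0x80 (blk 16, set 0) → L1-HIT  vc=[28]
5: 0xe1 (blk 28, set 0) → VC-HIT  vc=[16]
6: 0xe2 (blk 28, set 0) → L1-HIT  vc=[16]
7: 0xe2 (blk 28, set 0) → L1-HIT  vc=[16]
8: 0xac (blk 21, set 1) → MISS  vc=[16, 5]

VC = [16, 5]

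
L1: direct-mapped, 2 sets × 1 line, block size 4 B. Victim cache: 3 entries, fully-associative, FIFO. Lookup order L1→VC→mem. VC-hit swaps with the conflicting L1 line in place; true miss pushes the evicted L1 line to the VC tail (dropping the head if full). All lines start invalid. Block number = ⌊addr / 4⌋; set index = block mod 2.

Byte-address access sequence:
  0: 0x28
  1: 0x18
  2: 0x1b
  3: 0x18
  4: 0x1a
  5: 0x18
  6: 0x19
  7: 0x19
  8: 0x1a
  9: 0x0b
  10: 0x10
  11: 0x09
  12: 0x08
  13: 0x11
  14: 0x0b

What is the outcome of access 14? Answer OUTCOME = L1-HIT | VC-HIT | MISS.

OUTCOME = VC-HIT

  [0] addr=0x28 blk=10 s=0: MISS | VC []
  [1] addr=0x18 blk=6 s=0: MISS | VC [10]
  [2] addr=0x1b blk=6 s=0: L1-HIT | VC [10]
  [3] addr=0x18 blk=6 s=0: L1-HIT | VC [10]
  [4] addr=0x1a blk=6 s=0: L1-HIT | VC [10]
  [5] addr=0x18 blk=6 s=0: L1-HIT | VC [10]
  [6] addr=0x19 blk=6 s=0: L1-HIT | VC [10]
  [7] addr=0x19 blk=6 s=0: L1-HIT | VC [10]
  [8] addr=0x1a blk=6 s=0: L1-HIT | VC [10]
  [9] addr=0xb blk=2 s=0: MISS | VC [10, 6]
  [10] addr=0x10 blk=4 s=0: MISS | VC [10, 6, 2]
  [11] addr=0x9 blk=2 s=0: VC-HIT | VC [10, 6, 4]
  [12] addr=0x8 blk=2 s=0: L1-HIT | VC [10, 6, 4]
  [13] addr=0x11 blk=4 s=0: VC-HIT | VC [10, 6, 2]
  [14] addr=0xb blk=2 s=0: VC-HIT | VC [10, 6, 4]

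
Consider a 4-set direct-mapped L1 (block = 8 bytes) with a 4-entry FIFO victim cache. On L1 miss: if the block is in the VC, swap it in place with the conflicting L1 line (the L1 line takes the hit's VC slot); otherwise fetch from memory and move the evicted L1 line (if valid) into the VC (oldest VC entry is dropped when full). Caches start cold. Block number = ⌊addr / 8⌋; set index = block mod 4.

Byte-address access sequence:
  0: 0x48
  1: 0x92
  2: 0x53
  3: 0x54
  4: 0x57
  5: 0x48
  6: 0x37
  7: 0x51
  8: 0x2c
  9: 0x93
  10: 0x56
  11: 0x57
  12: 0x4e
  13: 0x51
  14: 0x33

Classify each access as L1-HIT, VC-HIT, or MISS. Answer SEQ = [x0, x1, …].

SEQ = [MISS, MISS, MISS, L1-HIT, L1-HIT, L1-HIT, MISS, VC-HIT, MISS, VC-HIT, VC-HIT, L1-HIT, VC-HIT, L1-HIT, VC-HIT]

#0 0x48→b9/s1 MISS; vc=[]
#1 0x92→b18/s2 MISS; vc=[]
#2 0x53→b10/s2 MISS; vc=[18]
#3 0x54→b10/s2 L1-HIT; vc=[18]
#4 0x57→b10/s2 L1-HIT; vc=[18]
#5 0x48→b9/s1 L1-HIT; vc=[18]
#6 0x37→b6/s2 MISS; vc=[18,10]
#7 0x51→b10/s2 VC-HIT; vc=[18,6]
#8 0x2c→b5/s1 MISS; vc=[18,6,9]
#9 0x93→b18/s2 VC-HIT; vc=[10,6,9]
#10 0x56→b10/s2 VC-HIT; vc=[18,6,9]
#11 0x57→b10/s2 L1-HIT; vc=[18,6,9]
#12 0x4e→b9/s1 VC-HIT; vc=[18,6,5]
#13 0x51→b10/s2 L1-HIT; vc=[18,6,5]
#14 0x33→b6/s2 VC-HIT; vc=[18,10,5]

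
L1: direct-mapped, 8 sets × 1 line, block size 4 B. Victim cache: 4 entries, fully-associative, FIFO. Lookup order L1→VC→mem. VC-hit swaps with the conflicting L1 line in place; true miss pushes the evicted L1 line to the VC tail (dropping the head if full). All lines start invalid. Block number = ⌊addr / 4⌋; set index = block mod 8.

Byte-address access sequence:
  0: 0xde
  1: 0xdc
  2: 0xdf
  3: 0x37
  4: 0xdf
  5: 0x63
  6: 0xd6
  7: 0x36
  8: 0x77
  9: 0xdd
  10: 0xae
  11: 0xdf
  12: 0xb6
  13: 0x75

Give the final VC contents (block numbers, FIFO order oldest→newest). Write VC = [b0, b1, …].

0: 0xde (blk 55, set 7) → MISS  vc=[]
1: 0xdc (blk 55, set 7) → L1-HIT  vc=[]
2: 0xdf (blk 55, set 7) → L1-HIT  vc=[]
3: 0x37 (blk 13, set 5) → MISS  vc=[]
4: 0xdf (blk 55, set 7) → L1-HIT  vc=[]
5: 0x63 (blk 24, set 0) → MISS  vc=[]
6: 0xd6 (blk 53, set 5) → MISS  vc=[13]
7: 0x36 (blk 13, set 5) → VC-HIT  vc=[53]
8: 0x77 (blk 29, set 5) → MISS  vc=[53, 13]
9: 0xdd (blk 55, set 7) → L1-HIT  vc=[53, 13]
10: 0xae (blk 43, set 3) → MISS  vc=[53, 13]
11: 0xdf (blk 55, set 7) → L1-HIT  vc=[53, 13]
12: 0xb6 (blk 45, set 5) → MISS  vc=[53, 13, 29]
13: 0x75 (blk 29, set 5) → VC-HIT  vc=[53, 13, 45]

VC = [53, 13, 45]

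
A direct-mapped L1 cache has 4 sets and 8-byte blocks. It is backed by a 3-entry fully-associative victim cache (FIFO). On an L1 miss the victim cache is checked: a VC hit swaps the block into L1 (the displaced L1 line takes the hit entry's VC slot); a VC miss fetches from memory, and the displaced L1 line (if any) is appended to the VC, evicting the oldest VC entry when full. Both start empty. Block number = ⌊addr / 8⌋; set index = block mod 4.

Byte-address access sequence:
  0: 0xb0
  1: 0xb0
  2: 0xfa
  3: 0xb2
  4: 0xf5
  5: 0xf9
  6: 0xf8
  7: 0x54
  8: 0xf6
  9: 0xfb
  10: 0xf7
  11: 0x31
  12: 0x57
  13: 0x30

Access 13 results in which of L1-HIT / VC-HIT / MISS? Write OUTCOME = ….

OUTCOME = VC-HIT

  [0] addr=0xb0 blk=22 s=2: MISS | VC []
  [1] addr=0xb0 blk=22 s=2: L1-HIT | VC []
  [2] addr=0xfa blk=31 s=3: MISS | VC []
  [3] addr=0xb2 blk=22 s=2: L1-HIT | VC []
  [4] addr=0xf5 blk=30 s=2: MISS | VC [22]
  [5] addr=0xf9 blk=31 s=3: L1-HIT | VC [22]
  [6] addr=0xf8 blk=31 s=3: L1-HIT | VC [22]
  [7] addr=0x54 blk=10 s=2: MISS | VC [22, 30]
  [8] addr=0xf6 blk=30 s=2: VC-HIT | VC [22, 10]
  [9] addr=0xfb blk=31 s=3: L1-HIT | VC [22, 10]
  [10] addr=0xf7 blk=30 s=2: L1-HIT | VC [22, 10]
  [11] addr=0x31 blk=6 s=2: MISS | VC [22, 10, 30]
  [12] addr=0x57 blk=10 s=2: VC-HIT | VC [22, 6, 30]
  [13] addr=0x30 blk=6 s=2: VC-HIT | VC [22, 10, 30]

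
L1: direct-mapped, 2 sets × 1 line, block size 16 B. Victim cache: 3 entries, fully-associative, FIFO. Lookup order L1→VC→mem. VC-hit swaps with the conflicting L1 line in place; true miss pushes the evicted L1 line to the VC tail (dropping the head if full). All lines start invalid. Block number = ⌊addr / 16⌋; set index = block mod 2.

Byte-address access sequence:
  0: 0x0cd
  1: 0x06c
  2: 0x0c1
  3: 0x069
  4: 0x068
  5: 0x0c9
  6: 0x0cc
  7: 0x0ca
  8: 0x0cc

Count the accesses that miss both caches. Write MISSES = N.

MISSES = 2

  [0] addr=0xcd blk=12 s=0: MISS | VC []
  [1] addr=0x6c blk=6 s=0: MISS | VC [12]
  [2] addr=0xc1 blk=12 s=0: VC-HIT | VC [6]
  [3] addr=0x69 blk=6 s=0: VC-HIT | VC [12]
  [4] addr=0x68 blk=6 s=0: L1-HIT | VC [12]
  [5] addr=0xc9 blk=12 s=0: VC-HIT | VC [6]
  [6] addr=0xcc blk=12 s=0: L1-HIT | VC [6]
  [7] addr=0xca blk=12 s=0: L1-HIT | VC [6]
  [8] addr=0xcc blk=12 s=0: L1-HIT | VC [6]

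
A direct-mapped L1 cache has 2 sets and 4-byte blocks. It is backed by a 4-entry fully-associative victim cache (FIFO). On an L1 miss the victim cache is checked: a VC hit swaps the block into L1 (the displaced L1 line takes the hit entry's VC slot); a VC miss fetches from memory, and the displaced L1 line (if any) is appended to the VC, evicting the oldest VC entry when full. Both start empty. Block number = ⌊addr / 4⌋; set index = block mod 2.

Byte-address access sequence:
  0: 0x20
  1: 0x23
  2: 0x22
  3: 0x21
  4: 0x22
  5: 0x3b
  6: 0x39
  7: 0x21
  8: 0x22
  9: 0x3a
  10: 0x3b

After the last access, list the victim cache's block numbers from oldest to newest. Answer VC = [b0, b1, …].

0: 0x20 (blk 8, set 0) → MISS  vc=[]
1: 0x23 (blk 8, set 0) → L1-HIT  vc=[]
2: 0x22 (blk 8, set 0) → L1-HIT  vc=[]
3: 0x21 (blk 8, set 0) → L1-HIT  vc=[]
4: 0x22 (blk 8, set 0) → L1-HIT  vc=[]
5: 0x3b (blk 14, set 0) → MISS  vc=[8]
6: 0x39 (blk 14, set 0) → L1-HIT  vc=[8]
7: 0x21 (blk 8, set 0) → VC-HIT  vc=[14]
8: 0x22 (blk 8, set 0) → L1-HIT  vc=[14]
9: 0x3a (blk 14, set 0) → VC-HIT  vc=[8]
10: 0x3b (blk 14, set 0) → L1-HIT  vc=[8]

VC = [8]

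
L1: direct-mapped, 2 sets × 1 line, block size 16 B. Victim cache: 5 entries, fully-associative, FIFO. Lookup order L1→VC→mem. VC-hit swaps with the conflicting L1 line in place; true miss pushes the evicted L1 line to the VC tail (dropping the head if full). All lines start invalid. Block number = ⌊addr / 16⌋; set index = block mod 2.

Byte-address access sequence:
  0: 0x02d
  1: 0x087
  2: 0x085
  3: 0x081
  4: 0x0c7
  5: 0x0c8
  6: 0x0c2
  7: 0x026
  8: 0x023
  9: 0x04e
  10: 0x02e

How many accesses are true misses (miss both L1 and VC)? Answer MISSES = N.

#0 0x2d→b2/s0 MISS; vc=[]
#1 0x87→b8/s0 MISS; vc=[2]
#2 0x85→b8/s0 L1-HIT; vc=[2]
#3 0x81→b8/s0 L1-HIT; vc=[2]
#4 0xc7→b12/s0 MISS; vc=[2,8]
#5 0xc8→b12/s0 L1-HIT; vc=[2,8]
#6 0xc2→b12/s0 L1-HIT; vc=[2,8]
#7 0x26→b2/s0 VC-HIT; vc=[12,8]
#8 0x23→b2/s0 L1-HIT; vc=[12,8]
#9 0x4e→b4/s0 MISS; vc=[12,8,2]
#10 0x2e→b2/s0 VC-HIT; vc=[12,8,4]

MISSES = 4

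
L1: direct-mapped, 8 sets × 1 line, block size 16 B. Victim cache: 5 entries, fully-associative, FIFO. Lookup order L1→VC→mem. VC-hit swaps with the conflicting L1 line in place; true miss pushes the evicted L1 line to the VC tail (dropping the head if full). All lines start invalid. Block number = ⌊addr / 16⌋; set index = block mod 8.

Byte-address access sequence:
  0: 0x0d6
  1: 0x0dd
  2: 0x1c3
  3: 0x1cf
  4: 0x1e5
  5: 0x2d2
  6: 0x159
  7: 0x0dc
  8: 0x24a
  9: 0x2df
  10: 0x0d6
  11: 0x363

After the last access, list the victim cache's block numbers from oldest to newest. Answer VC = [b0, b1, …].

VC = [21, 45, 28, 30]

#0 0xd6→b13/s5 MISS; vc=[]
#1 0xdd→b13/s5 L1-HIT; vc=[]
#2 0x1c3→b28/s4 MISS; vc=[]
#3 0x1cf→b28/s4 L1-HIT; vc=[]
#4 0x1e5→b30/s6 MISS; vc=[]
#5 0x2d2→b45/s5 MISS; vc=[13]
#6 0x159→b21/s5 MISS; vc=[13,45]
#7 0xdc→b13/s5 VC-HIT; vc=[21,45]
#8 0x24a→b36/s4 MISS; vc=[21,45,28]
#9 0x2df→b45/s5 VC-HIT; vc=[21,13,28]
#10 0xd6→b13/s5 VC-HIT; vc=[21,45,28]
#11 0x363→b54/s6 MISS; vc=[21,45,28,30]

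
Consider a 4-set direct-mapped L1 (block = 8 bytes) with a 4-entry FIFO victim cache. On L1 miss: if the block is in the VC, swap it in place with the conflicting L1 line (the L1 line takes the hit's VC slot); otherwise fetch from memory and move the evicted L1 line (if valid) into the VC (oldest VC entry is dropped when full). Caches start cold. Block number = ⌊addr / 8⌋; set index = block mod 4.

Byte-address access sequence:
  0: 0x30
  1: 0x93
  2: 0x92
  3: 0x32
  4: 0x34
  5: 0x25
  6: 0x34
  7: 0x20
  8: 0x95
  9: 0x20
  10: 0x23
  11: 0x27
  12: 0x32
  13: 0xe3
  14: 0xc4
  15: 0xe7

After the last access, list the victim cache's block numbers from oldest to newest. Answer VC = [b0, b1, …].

#0 0x30→b6/s2 MISS; vc=[]
#1 0x93→b18/s2 MISS; vc=[6]
#2 0x92→b18/s2 L1-HIT; vc=[6]
#3 0x32→b6/s2 VC-HIT; vc=[18]
#4 0x34→b6/s2 L1-HIT; vc=[18]
#5 0x25→b4/s0 MISS; vc=[18]
#6 0x34→b6/s2 L1-HIT; vc=[18]
#7 0x20→b4/s0 L1-HIT; vc=[18]
#8 0x95→b18/s2 VC-HIT; vc=[6]
#9 0x20→b4/s0 L1-HIT; vc=[6]
#10 0x23→b4/s0 L1-HIT; vc=[6]
#11 0x27→b4/s0 L1-HIT; vc=[6]
#12 0x32→b6/s2 VC-HIT; vc=[18]
#13 0xe3→b28/s0 MISS; vc=[18,4]
#14 0xc4→b24/s0 MISS; vc=[18,4,28]
#15 0xe7→b28/s0 VC-HIT; vc=[18,4,24]

VC = [18, 4, 24]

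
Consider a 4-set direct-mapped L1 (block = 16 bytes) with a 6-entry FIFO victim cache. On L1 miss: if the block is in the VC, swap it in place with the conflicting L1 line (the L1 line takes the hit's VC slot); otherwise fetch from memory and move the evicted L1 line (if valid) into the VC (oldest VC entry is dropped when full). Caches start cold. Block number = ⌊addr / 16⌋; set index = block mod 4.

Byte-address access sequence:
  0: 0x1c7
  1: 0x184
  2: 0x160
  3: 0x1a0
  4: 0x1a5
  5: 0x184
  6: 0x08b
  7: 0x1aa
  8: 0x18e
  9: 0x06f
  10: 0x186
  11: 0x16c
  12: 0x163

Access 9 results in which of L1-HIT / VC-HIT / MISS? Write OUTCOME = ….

#0 0x1c7→b28/s0 MISS; vc=[]
#1 0x184→b24/s0 MISS; vc=[28]
#2 0x160→b22/s2 MISS; vc=[28]
#3 0x1a0→b26/s2 MISS; vc=[28,22]
#4 0x1a5→b26/s2 L1-HIT; vc=[28,22]
#5 0x184→b24/s0 L1-HIT; vc=[28,22]
#6 0x8b→b8/s0 MISS; vc=[28,22,24]
#7 0x1aa→b26/s2 L1-HIT; vc=[28,22,24]
#8 0x18e→b24/s0 VC-HIT; vc=[28,22,8]
#9 0x6f→b6/s2 MISS; vc=[28,22,8,26]
#10 0x186→b24/s0 L1-HIT; vc=[28,22,8,26]
#11 0x16c→b22/s2 VC-HIT; vc=[28,6,8,26]
#12 0x163→b22/s2 L1-HIT; vc=[28,6,8,26]

OUTCOME = MISS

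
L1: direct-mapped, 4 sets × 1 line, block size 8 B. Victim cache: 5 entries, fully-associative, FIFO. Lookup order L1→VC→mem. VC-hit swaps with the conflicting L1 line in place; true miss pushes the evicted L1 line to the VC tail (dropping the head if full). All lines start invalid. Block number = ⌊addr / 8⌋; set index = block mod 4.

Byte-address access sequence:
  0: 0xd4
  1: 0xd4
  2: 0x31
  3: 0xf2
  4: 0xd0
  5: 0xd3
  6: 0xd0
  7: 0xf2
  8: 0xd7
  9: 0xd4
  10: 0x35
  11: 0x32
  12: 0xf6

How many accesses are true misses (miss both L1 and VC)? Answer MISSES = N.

MISSES = 3

#0 0xd4→b26/s2 MISS; vc=[]
#1 0xd4→b26/s2 L1-HIT; vc=[]
#2 0x31→b6/s2 MISS; vc=[26]
#3 0xf2→b30/s2 MISS; vc=[26,6]
#4 0xd0→b26/s2 VC-HIT; vc=[30,6]
#5 0xd3→b26/s2 L1-HIT; vc=[30,6]
#6 0xd0→b26/s2 L1-HIT; vc=[30,6]
#7 0xf2→b30/s2 VC-HIT; vc=[26,6]
#8 0xd7→b26/s2 VC-HIT; vc=[30,6]
#9 0xd4→b26/s2 L1-HIT; vc=[30,6]
#10 0x35→b6/s2 VC-HIT; vc=[30,26]
#11 0x32→b6/s2 L1-HIT; vc=[30,26]
#12 0xf6→b30/s2 VC-HIT; vc=[6,26]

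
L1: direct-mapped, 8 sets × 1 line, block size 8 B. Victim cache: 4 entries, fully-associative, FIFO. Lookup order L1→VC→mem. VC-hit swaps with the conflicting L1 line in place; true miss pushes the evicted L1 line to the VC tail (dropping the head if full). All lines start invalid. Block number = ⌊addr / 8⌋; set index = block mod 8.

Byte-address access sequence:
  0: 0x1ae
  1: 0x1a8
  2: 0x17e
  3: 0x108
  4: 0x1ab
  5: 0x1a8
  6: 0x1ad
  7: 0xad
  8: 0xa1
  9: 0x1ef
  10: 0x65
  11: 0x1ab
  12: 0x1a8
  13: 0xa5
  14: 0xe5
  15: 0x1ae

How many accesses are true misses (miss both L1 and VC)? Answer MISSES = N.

#0 0x1ae→b53/s5 MISS; vc=[]
#1 0x1a8→b53/s5 L1-HIT; vc=[]
#2 0x17e→b47/s7 MISS; vc=[]
#3 0x108→b33/s1 MISS; vc=[]
#4 0x1ab→b53/s5 L1-HIT; vc=[]
#5 0x1a8→b53/s5 L1-HIT; vc=[]
#6 0x1ad→b53/s5 L1-HIT; vc=[]
#7 0xad→b21/s5 MISS; vc=[53]
#8 0xa1→b20/s4 MISS; vc=[53]
#9 0x1ef→b61/s5 MISS; vc=[53,21]
#10 0x65→b12/s4 MISS; vc=[53,21,20]
#11 0x1ab→b53/s5 VC-HIT; vc=[61,21,20]
#12 0x1a8→b53/s5 L1-HIT; vc=[61,21,20]
#13 0xa5→b20/s4 VC-HIT; vc=[61,21,12]
#14 0xe5→b28/s4 MISS; vc=[61,21,12,20]
#15 0x1ae→b53/s5 L1-HIT; vc=[61,21,12,20]

MISSES = 8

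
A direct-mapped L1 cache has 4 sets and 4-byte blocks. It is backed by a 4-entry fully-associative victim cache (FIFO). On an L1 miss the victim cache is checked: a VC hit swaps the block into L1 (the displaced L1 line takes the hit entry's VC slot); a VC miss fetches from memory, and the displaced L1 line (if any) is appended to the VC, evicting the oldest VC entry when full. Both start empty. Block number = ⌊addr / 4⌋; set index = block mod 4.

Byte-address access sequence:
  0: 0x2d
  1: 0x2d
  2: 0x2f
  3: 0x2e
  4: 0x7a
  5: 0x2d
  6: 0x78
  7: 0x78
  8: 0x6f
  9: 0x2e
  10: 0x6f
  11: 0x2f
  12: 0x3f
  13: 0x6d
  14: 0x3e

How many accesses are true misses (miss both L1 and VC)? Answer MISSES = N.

MISSES = 4

#0 0x2d→b11/s3 MISS; vc=[]
#1 0x2d→b11/s3 L1-HIT; vc=[]
#2 0x2f→b11/s3 L1-HIT; vc=[]
#3 0x2e→b11/s3 L1-HIT; vc=[]
#4 0x7a→b30/s2 MISS; vc=[]
#5 0x2d→b11/s3 L1-HIT; vc=[]
#6 0x78→b30/s2 L1-HIT; vc=[]
#7 0x78→b30/s2 L1-HIT; vc=[]
#8 0x6f→b27/s3 MISS; vc=[11]
#9 0x2e→b11/s3 VC-HIT; vc=[27]
#10 0x6f→b27/s3 VC-HIT; vc=[11]
#11 0x2f→b11/s3 VC-HIT; vc=[27]
#12 0x3f→b15/s3 MISS; vc=[27,11]
#13 0x6d→b27/s3 VC-HIT; vc=[15,11]
#14 0x3e→b15/s3 VC-HIT; vc=[27,11]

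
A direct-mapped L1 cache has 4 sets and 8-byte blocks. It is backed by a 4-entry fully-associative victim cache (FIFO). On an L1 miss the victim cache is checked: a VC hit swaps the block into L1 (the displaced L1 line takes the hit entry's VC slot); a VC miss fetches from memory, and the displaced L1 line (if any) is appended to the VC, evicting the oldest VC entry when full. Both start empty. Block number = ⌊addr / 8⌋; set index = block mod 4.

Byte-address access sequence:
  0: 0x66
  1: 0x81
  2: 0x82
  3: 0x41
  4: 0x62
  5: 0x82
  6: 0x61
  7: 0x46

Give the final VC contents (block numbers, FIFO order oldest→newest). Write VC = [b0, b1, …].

0: 0x66 (blk 12, set 0) → MISS  vc=[]
1: 0x81 (blk 16, set 0) → MISS  vc=[12]
2: 0x82 (blk 16, set 0) → L1-HIT  vc=[12]
3: 0x41 (blk 8, set 0) → MISS  vc=[12, 16]
4: 0x62 (blk 12, set 0) → VC-HIT  vc=[8, 16]
5: 0x82 (blk 16, set 0) → VC-HIT  vc=[8, 12]
6: 0x61 (blk 12, set 0) → VC-HIT  vc=[8, 16]
7: 0x46 (blk 8, set 0) → VC-HIT  vc=[12, 16]

VC = [12, 16]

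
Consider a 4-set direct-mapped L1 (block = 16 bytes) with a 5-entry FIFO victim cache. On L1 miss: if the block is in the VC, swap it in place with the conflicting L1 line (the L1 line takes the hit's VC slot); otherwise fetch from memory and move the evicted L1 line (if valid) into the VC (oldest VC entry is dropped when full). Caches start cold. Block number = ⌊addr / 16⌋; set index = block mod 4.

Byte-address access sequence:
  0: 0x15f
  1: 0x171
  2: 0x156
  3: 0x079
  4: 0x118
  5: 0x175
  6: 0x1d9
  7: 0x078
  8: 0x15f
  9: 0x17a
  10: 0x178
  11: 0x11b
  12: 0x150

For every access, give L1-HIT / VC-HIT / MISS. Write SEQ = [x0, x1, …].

  [0] addr=0x15f blk=21 s=1: MISS | VC []
  [1] addr=0x171 blk=23 s=3: MISS | VC []
  [2] addr=0x156 blk=21 s=1: L1-HIT | VC []
  [3] addr=0x79 blk=7 s=3: MISS | VC [23]
  [4] addr=0x118 blk=17 s=1: MISS | VC [23, 21]
  [5] addr=0x175 blk=23 s=3: VC-HIT | VC [7, 21]
  [6] addr=0x1d9 blk=29 s=1: MISS | VC [7, 21, 17]
  [7] addr=0x78 blk=7 s=3: VC-HIT | VC [23, 21, 17]
  [8] addr=0x15f blk=21 s=1: VC-HIT | VC [23, 29, 17]
  [9] addr=0x17a blk=23 s=3: VC-HIT | VC [7, 29, 17]
  [10] addr=0x178 blk=23 s=3: L1-HIT | VC [7, 29, 17]
  [11] addr=0x11b blk=17 s=1: VC-HIT | VC [7, 29, 21]
  [12] addr=0x150 blk=21 s=1: VC-HIT | VC [7, 29, 17]

SEQ = [MISS, MISS, L1-HIT, MISS, MISS, VC-HIT, MISS, VC-HIT, VC-HIT, VC-HIT, L1-HIT, VC-HIT, VC-HIT]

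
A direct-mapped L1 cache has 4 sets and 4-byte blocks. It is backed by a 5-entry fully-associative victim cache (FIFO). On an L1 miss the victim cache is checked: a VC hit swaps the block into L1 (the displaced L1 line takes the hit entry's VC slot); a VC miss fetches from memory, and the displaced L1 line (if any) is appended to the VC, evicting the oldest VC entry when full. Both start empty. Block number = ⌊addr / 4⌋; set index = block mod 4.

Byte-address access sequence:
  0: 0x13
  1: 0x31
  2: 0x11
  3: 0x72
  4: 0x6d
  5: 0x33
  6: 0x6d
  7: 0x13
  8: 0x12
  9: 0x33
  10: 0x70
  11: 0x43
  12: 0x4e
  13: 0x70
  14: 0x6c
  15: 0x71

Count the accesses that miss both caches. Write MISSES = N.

  [0] addr=0x13 blk=4 s=0: MISS | VC []
  [1] addr=0x31 blk=12 s=0: MISS | VC [4]
  [2] addr=0x11 blk=4 s=0: VC-HIT | VC [12]
  [3] addr=0x72 blk=28 s=0: MISS | VC [12, 4]
  [4] addr=0x6d blk=27 s=3: MISS | VC [12, 4]
  [5] addr=0x33 blk=12 s=0: VC-HIT | VC [28, 4]
  [6] addr=0x6d blk=27 s=3: L1-HIT | VC [28, 4]
  [7] addr=0x13 blk=4 s=0: VC-HIT | VC [28, 12]
  [8] addr=0x12 blk=4 s=0: L1-HIT | VC [28, 12]
  [9] addr=0x33 blk=12 s=0: VC-HIT | VC [28, 4]
  [10] addr=0x70 blk=28 s=0: VC-HIT | VC [12, 4]
  [11] addr=0x43 blk=16 s=0: MISS | VC [12, 4, 28]
  [12] addr=0x4e blk=19 s=3: MISS | VC [12, 4, 28, 27]
  [13] addr=0x70 blk=28 s=0: VC-HIT | VC [12, 4, 16, 27]
  [14] addr=0x6c blk=27 s=3: VC-HIT | VC [12, 4, 16, 19]
  [15] addr=0x71 blk=28 s=0: L1-HIT | VC [12, 4, 16, 19]

MISSES = 6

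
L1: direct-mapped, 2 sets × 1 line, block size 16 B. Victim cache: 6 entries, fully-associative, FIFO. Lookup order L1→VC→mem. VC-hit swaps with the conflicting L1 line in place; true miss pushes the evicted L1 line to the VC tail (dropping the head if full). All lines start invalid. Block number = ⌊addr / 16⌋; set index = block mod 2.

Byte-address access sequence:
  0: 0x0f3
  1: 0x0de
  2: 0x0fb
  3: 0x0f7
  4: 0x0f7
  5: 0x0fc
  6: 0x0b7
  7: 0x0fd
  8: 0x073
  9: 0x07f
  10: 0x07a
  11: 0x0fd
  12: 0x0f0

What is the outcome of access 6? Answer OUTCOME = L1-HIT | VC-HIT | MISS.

OUTCOME = MISS

0: 0xf3 (blk 15, set 1) → MISS  vc=[]
1: 0xde (blk 13, set 1) → MISS  vc=[15]
2: 0xfb (blk 15, set 1) → VC-HIT  vc=[13]
3: 0xf7 (blk 15, set 1) → L1-HIT  vc=[13]
4: 0xf7 (blk 15, set 1) → L1-HIT  vc=[13]
5: 0xfc (blk 15, set 1) → L1-HIT  vc=[13]
6: 0xb7 (blk 11, set 1) → MISS  vc=[13, 15]
7: 0xfd (blk 15, set 1) → VC-HIT  vc=[13, 11]
8: 0x73 (blk 7, set 1) → MISS  vc=[13, 11, 15]
9: 0x7f (blk 7, set 1) → L1-HIT  vc=[13, 11, 15]
10: 0x7a (blk 7, set 1) → L1-HIT  vc=[13, 11, 15]
11: 0xfd (blk 15, set 1) → VC-HIT  vc=[13, 11, 7]
12: 0xf0 (blk 15, set 1) → L1-HIT  vc=[13, 11, 7]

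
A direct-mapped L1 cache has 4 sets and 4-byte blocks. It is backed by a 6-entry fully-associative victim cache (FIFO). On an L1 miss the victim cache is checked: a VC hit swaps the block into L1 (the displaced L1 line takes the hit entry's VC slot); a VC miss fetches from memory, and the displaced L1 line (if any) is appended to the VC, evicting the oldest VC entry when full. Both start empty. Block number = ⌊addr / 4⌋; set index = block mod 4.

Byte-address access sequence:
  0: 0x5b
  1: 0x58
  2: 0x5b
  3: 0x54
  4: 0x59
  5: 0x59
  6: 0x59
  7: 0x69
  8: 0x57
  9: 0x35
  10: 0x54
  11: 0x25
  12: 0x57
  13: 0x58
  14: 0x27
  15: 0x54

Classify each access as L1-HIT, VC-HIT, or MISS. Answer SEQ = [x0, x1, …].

  [0] addr=0x5b blk=22 s=2: MISS | VC []
  [1] addr=0x58 blk=22 s=2: L1-HIT | VC []
  [2] addr=0x5b blk=22 s=2: L1-HIT | VC []
  [3] addr=0x54 blk=21 s=1: MISS | VC []
  [4] addr=0x59 blk=22 s=2: L1-HIT | VC []
  [5] addr=0x59 blk=22 s=2: L1-HIT | VC []
  [6] addr=0x59 blk=22 s=2: L1-HIT | VC []
  [7] addr=0x69 blk=26 s=2: MISS | VC [22]
  [8] addr=0x57 blk=21 s=1: L1-HIT | VC [22]
  [9] addr=0x35 blk=13 s=1: MISS | VC [22, 21]
  [10] addr=0x54 blk=21 s=1: VC-HIT | VC [22, 13]
  [11] addr=0x25 blk=9 s=1: MISS | VC [22, 13, 21]
  [12] addr=0x57 blk=21 s=1: VC-HIT | VC [22, 13, 9]
  [13] addr=0x58 blk=22 s=2: VC-HIT | VC [26, 13, 9]
  [14] addr=0x27 blk=9 s=1: VC-HIT | VC [26, 13, 21]
  [15] addr=0x54 blk=21 s=1: VC-HIT | VC [26, 13, 9]

SEQ = [MISS, L1-HIT, L1-HIT, MISS, L1-HIT, L1-HIT, L1-HIT, MISS, L1-HIT, MISS, VC-HIT, MISS, VC-HIT, VC-HIT, VC-HIT, VC-HIT]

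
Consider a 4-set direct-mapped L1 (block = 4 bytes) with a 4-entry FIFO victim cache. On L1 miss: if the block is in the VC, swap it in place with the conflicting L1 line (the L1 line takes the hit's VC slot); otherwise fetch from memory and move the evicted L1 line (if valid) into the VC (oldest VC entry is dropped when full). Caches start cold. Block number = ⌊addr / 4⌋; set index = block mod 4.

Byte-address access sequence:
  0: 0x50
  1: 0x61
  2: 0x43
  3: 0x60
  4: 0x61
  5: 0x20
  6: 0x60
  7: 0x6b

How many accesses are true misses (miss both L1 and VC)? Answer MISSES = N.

  [0] addr=0x50 blk=20 s=0: MISS | VC []
  [1] addr=0x61 blk=24 s=0: MISS | VC [20]
  [2] addr=0x43 blk=16 s=0: MISS | VC [20, 24]
  [3] addr=0x60 blk=24 s=0: VC-HIT | VC [20, 16]
  [4] addr=0x61 blk=24 s=0: L1-HIT | VC [20, 16]
  [5] addr=0x20 blk=8 s=0: MISS | VC [20, 16, 24]
  [6] addr=0x60 blk=24 s=0: VC-HIT | VC [20, 16, 8]
  [7] addr=0x6b blk=26 s=2: MISS | VC [20, 16, 8]

MISSES = 5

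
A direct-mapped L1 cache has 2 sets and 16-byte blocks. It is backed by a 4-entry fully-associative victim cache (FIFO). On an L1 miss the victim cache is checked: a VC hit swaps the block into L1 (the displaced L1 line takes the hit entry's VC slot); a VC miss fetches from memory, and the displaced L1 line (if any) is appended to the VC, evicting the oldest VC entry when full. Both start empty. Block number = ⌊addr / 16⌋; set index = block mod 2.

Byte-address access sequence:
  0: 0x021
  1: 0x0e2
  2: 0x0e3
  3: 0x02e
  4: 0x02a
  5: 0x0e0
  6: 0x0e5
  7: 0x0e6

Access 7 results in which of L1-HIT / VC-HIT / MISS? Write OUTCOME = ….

  [0] addr=0x21 blk=2 s=0: MISS | VC []
  [1] addr=0xe2 blk=14 s=0: MISS | VC [2]
  [2] addr=0xe3 blk=14 s=0: L1-HIT | VC [2]
  [3] addr=0x2e blk=2 s=0: VC-HIT | VC [14]
  [4] addr=0x2a blk=2 s=0: L1-HIT | VC [14]
  [5] addr=0xe0 blk=14 s=0: VC-HIT | VC [2]
  [6] addr=0xe5 blk=14 s=0: L1-HIT | VC [2]
  [7] addr=0xe6 blk=14 s=0: L1-HIT | VC [2]

OUTCOME = L1-HIT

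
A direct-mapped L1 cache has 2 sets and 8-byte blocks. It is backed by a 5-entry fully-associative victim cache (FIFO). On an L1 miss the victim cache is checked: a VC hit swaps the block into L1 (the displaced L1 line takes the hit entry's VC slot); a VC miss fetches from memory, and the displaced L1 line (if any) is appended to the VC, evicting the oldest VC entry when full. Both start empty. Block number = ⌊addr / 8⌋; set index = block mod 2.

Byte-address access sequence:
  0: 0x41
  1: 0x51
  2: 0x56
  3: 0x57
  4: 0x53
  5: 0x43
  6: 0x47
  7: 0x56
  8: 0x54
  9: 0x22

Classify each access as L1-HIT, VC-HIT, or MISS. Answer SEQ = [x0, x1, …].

#0 0x41→b8/s0 MISS; vc=[]
#1 0x51→b10/s0 MISS; vc=[8]
#2 0x56→b10/s0 L1-HIT; vc=[8]
#3 0x57→b10/s0 L1-HIT; vc=[8]
#4 0x53→b10/s0 L1-HIT; vc=[8]
#5 0x43→b8/s0 VC-HIT; vc=[10]
#6 0x47→b8/s0 L1-HIT; vc=[10]
#7 0x56→b10/s0 VC-HIT; vc=[8]
#8 0x54→b10/s0 L1-HIT; vc=[8]
#9 0x22→b4/s0 MISS; vc=[8,10]

SEQ = [MISS, MISS, L1-HIT, L1-HIT, L1-HIT, VC-HIT, L1-HIT, VC-HIT, L1-HIT, MISS]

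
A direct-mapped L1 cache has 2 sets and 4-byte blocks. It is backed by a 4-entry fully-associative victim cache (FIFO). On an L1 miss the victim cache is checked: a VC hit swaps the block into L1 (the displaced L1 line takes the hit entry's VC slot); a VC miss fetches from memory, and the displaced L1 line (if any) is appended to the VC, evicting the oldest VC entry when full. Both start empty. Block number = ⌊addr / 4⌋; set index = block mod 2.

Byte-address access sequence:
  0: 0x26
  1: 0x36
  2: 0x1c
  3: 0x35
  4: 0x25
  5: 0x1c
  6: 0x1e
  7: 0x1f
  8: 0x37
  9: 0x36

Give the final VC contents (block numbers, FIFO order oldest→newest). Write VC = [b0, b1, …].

#0 0x26→b9/s1 MISS; vc=[]
#1 0x36→b13/s1 MISS; vc=[9]
#2 0x1c→b7/s1 MISS; vc=[9,13]
#3 0x35→b13/s1 VC-HIT; vc=[9,7]
#4 0x25→b9/s1 VC-HIT; vc=[13,7]
#5 0x1c→b7/s1 VC-HIT; vc=[13,9]
#6 0x1e→b7/s1 L1-HIT; vc=[13,9]
#7 0x1f→b7/s1 L1-HIT; vc=[13,9]
#8 0x37→b13/s1 VC-HIT; vc=[7,9]
#9 0x36→b13/s1 L1-HIT; vc=[7,9]

VC = [7, 9]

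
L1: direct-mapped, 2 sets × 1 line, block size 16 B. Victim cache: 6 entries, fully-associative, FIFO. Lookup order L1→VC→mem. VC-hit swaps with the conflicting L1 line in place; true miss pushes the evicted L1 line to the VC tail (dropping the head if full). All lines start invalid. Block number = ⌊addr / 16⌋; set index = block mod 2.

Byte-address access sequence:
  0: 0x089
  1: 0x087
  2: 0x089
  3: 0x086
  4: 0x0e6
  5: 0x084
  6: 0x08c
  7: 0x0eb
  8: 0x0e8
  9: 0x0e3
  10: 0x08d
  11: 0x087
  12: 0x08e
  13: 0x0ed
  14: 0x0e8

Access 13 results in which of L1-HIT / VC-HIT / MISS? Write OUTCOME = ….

  [0] addr=0x89 blk=8 s=0: MISS | VC []
  [1] addr=0x87 blk=8 s=0: L1-HIT | VC []
  [2] addr=0x89 blk=8 s=0: L1-HIT | VC []
  [3] addr=0x86 blk=8 s=0: L1-HIT | VC []
  [4] addr=0xe6 blk=14 s=0: MISS | VC [8]
  [5] addr=0x84 blk=8 s=0: VC-HIT | VC [14]
  [6] addr=0x8c blk=8 s=0: L1-HIT | VC [14]
  [7] addr=0xeb blk=14 s=0: VC-HIT | VC [8]
  [8] addr=0xe8 blk=14 s=0: L1-HIT | VC [8]
  [9] addr=0xe3 blk=14 s=0: L1-HIT | VC [8]
  [10] addr=0x8d blk=8 s=0: VC-HIT | VC [14]
  [11] addr=0x87 blk=8 s=0: L1-HIT | VC [14]
  [12] addr=0x8e blk=8 s=0: L1-HIT | VC [14]
  [13] addr=0xed blk=14 s=0: VC-HIT | VC [8]
  [14] addr=0xe8 blk=14 s=0: L1-HIT | VC [8]

OUTCOME = VC-HIT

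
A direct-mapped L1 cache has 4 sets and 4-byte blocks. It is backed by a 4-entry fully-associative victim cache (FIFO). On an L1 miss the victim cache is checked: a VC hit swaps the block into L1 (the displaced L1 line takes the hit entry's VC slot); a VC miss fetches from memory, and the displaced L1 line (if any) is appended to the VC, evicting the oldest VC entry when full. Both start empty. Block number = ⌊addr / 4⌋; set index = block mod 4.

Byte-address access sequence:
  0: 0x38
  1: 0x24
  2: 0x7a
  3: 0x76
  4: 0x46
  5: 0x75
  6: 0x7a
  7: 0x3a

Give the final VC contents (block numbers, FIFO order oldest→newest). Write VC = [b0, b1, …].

0: 0x38 (blk 14, set 2) → MISS  vc=[]
1: 0x24 (blk 9, set 1) → MISS  vc=[]
2: 0x7a (blk 30, set 2) → MISS  vc=[14]
3: 0x76 (blk 29, set 1) → MISS  vc=[14, 9]
4: 0x46 (blk 17, set 1) → MISS  vc=[14, 9, 29]
5: 0x75 (blk 29, set 1) → VC-HIT  vc=[14, 9, 17]
6: 0x7a (blk 30, set 2) → L1-HIT  vc=[14, 9, 17]
7: 0x3a (blk 14, set 2) → VC-HIT  vc=[30, 9, 17]

VC = [30, 9, 17]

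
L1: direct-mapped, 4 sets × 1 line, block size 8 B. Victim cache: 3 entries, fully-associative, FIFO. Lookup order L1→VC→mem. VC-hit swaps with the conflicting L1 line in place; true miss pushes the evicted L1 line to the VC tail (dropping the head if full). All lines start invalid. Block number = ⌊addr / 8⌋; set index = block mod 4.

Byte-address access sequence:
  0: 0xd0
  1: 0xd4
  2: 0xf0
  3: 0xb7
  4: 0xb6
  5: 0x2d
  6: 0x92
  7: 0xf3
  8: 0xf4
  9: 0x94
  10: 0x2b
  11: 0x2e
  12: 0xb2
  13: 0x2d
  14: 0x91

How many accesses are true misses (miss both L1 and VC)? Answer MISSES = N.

MISSES = 5

  [0] addr=0xd0 blk=26 s=2: MISS | VC []
  [1] addr=0xd4 blk=26 s=2: L1-HIT | VC []
  [2] addr=0xf0 blk=30 s=2: MISS | VC [26]
  [3] addr=0xb7 blk=22 s=2: MISS | VC [26, 30]
  [4] addr=0xb6 blk=22 s=2: L1-HIT | VC [26, 30]
  [5] addr=0x2d blk=5 s=1: MISS | VC [26, 30]
  [6] addr=0x92 blk=18 s=2: MISS | VC [26, 30, 22]
  [7] addr=0xf3 blk=30 s=2: VC-HIT | VC [26, 18, 22]
  [8] addr=0xf4 blk=30 s=2: L1-HIT | VC [26, 18, 22]
  [9] addr=0x94 blk=18 s=2: VC-HIT | VC [26, 30, 22]
  [10] addr=0x2b blk=5 s=1: L1-HIT | VC [26, 30, 22]
  [11] addr=0x2e blk=5 s=1: L1-HIT | VC [26, 30, 22]
  [12] addr=0xb2 blk=22 s=2: VC-HIT | VC [26, 30, 18]
  [13] addr=0x2d blk=5 s=1: L1-HIT | VC [26, 30, 18]
  [14] addr=0x91 blk=18 s=2: VC-HIT | VC [26, 30, 22]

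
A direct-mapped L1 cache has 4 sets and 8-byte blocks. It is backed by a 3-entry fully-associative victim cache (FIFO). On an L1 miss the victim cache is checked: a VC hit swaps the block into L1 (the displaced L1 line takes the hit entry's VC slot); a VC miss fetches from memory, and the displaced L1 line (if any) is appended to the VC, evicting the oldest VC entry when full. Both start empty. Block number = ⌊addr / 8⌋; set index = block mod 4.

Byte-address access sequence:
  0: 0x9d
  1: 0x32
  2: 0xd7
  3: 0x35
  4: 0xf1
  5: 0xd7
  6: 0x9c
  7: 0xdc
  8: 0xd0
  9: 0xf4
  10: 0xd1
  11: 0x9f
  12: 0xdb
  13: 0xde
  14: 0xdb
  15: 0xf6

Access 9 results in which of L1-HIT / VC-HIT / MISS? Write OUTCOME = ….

OUTCOME = VC-HIT

#0 0x9d→b19/s3 MISS; vc=[]
#1 0x32→b6/s2 MISS; vc=[]
#2 0xd7→b26/s2 MISS; vc=[6]
#3 0x35→b6/s2 VC-HIT; vc=[26]
#4 0xf1→b30/s2 MISS; vc=[26,6]
#5 0xd7→b26/s2 VC-HIT; vc=[30,6]
#6 0x9c→b19/s3 L1-HIT; vc=[30,6]
#7 0xdc→b27/s3 MISS; vc=[30,6,19]
#8 0xd0→b26/s2 L1-HIT; vc=[30,6,19]
#9 0xf4→b30/s2 VC-HIT; vc=[26,6,19]
#10 0xd1→b26/s2 VC-HIT; vc=[30,6,19]
#11 0x9f→b19/s3 VC-HIT; vc=[30,6,27]
#12 0xdb→b27/s3 VC-HIT; vc=[30,6,19]
#13 0xde→b27/s3 L1-HIT; vc=[30,6,19]
#14 0xdb→b27/s3 L1-HIT; vc=[30,6,19]
#15 0xf6→b30/s2 VC-HIT; vc=[26,6,19]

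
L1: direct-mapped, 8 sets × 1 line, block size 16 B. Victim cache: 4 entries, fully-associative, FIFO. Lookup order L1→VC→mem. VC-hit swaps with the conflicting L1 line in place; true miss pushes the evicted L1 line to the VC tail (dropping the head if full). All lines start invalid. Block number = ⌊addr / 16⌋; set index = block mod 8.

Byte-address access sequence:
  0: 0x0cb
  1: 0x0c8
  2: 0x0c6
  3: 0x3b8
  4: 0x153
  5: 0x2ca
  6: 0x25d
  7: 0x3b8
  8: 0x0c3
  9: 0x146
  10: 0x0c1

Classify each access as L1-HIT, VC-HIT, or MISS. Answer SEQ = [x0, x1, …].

SEQ = [MISS, L1-HIT, L1-HIT, MISS, MISS, MISS, MISS, L1-HIT, VC-HIT, MISS, VC-HIT]

#0 0xcb→b12/s4 MISS; vc=[]
#1 0xc8→b12/s4 L1-HIT; vc=[]
#2 0xc6→b12/s4 L1-HIT; vc=[]
#3 0x3b8→b59/s3 MISS; vc=[]
#4 0x153→b21/s5 MISS; vc=[]
#5 0x2ca→b44/s4 MISS; vc=[12]
#6 0x25d→b37/s5 MISS; vc=[12,21]
#7 0x3b8→b59/s3 L1-HIT; vc=[12,21]
#8 0xc3→b12/s4 VC-HIT; vc=[44,21]
#9 0x146→b20/s4 MISS; vc=[44,21,12]
#10 0xc1→b12/s4 VC-HIT; vc=[44,21,20]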